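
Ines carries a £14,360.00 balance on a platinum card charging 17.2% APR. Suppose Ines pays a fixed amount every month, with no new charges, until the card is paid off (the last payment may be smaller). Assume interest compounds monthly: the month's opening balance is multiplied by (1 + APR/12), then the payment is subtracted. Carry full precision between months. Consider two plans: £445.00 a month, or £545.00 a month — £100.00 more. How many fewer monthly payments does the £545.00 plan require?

Monthly rate r = 17.2%/12 = 1.43333% = 0.0143333.
At £445.00/mo: n = ⌈−ln(1 − rB₀/P)/ln(1+r)⌉ = 44 payments (last £279.90); total interest = total paid − £14,360.00 = £5,054.90.
At £545.00/mo: 34 payments (last £178.25); total interest £3,803.25.
Payments saved = 44 − 34 = 10.

10 fewer payments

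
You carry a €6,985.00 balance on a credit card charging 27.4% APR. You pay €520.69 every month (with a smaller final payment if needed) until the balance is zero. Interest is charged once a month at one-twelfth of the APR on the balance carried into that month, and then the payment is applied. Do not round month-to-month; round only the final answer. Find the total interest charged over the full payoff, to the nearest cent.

€1,450.78

Monthly rate r = 27.4%/12 = 2.28333% = 0.0228333.
Payoff takes n = ⌈−ln(1 − rB₀/P)/ln(1+r)⌉ = ⌈16.199⌉ = 17 payments; the last is €104.74.
Total paid = 16·€520.69 + €104.74 = €8,435.78.
Total interest = total paid − principal = €8,435.78 − €6,985.00 = €1,450.78.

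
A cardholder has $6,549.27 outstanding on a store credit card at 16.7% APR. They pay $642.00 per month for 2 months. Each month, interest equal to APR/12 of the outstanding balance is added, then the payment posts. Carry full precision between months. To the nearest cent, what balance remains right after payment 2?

Monthly rate r = 16.7%/12 = 1.39167% = 0.0139167.
Each month: B ← B·(1+r) − $642.00.
Month 1: interest $91.14; balance after payment $5,998.41.
Month 2: interest $83.48; balance after payment $5,439.89.

$5,439.89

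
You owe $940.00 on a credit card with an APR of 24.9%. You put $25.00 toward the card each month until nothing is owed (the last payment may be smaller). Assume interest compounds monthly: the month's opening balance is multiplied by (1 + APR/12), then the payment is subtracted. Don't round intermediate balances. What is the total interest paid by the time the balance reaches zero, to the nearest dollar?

Monthly rate r = 24.9%/12 = 2.075% = 0.02075.
Payoff takes n = ⌈−ln(1 − rB₀/P)/ln(1+r)⌉ = ⌈73.769⌉ = 74 payments; the last is $19.26.
Total paid = 73·$25.00 + $19.26 = $1,844.26.
Total interest = total paid − principal = $1,844.26 − $940.00 = $904.26.

$904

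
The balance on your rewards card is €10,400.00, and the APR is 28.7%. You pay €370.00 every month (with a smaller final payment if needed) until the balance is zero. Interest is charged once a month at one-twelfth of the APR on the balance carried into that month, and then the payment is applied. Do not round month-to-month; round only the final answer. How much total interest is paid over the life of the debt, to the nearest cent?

Monthly rate r = 28.7%/12 = 2.39167% = 0.0239167.
Payoff takes n = ⌈−ln(1 − rB₀/P)/ln(1+r)⌉ = ⌈47.197⌉ = 48 payments; the last is €73.63.
Total paid = 47·€370.00 + €73.63 = €17,463.63.
Total interest = total paid − principal = €17,463.63 − €10,400.00 = €7,063.63.

€7,063.63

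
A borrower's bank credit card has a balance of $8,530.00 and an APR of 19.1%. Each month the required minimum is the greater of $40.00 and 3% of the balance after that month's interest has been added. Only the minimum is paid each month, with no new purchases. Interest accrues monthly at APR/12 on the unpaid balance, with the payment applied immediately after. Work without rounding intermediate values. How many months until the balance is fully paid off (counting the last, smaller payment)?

175 months

Monthly rate r = 19.1%/12 = 1.59167% = 0.0159167.
While 3% of the post-interest balance exceeds $40.00, each month B ← (B·(1+r))·(1 − 0.03), i.e. B shrinks by the factor (1+r)·0.97 = 0.98544.
This holds for months 1–128. Entering month 129 the balance is $1,304.87; 3% of the post-interest balance is now below $40.00, so the flat $40.00 minimum applies from here.
From month 129 a fixed $40.00 at rate r clears $1,304.87 in 47 more payments. Total: 128 + 47 = 175 months.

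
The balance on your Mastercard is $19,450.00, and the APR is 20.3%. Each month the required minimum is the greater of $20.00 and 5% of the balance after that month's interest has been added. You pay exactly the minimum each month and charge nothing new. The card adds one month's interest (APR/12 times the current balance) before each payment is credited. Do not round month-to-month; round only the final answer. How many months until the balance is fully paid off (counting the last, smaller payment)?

138 months

Monthly rate r = 20.3%/12 = 1.69167% = 0.0169167.
While 5% of the post-interest balance exceeds $20.00, each month B ← (B·(1+r))·(1 − 0.05), i.e. B shrinks by the factor (1+r)·0.95 = 0.96607.
This holds for months 1–114. Entering month 115 the balance is $380.14; 5% of the post-interest balance is now below $20.00, so the flat $20.00 minimum applies from here.
From month 115 a fixed $20.00 at rate r clears $380.14 in 24 more payments. Total: 114 + 24 = 138 months.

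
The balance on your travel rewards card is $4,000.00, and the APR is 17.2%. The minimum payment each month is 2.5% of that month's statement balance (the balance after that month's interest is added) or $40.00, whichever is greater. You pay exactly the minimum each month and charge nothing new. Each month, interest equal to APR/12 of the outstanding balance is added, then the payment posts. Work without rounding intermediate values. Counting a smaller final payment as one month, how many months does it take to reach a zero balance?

143 months

Monthly rate r = 17.2%/12 = 1.43333% = 0.0143333.
While 2.5% of the post-interest balance exceeds $40.00, each month B ← (B·(1+r))·(1 − 0.025), i.e. B shrinks by the factor (1+r)·0.975 = 0.98897.
This holds for months 1–84. Entering month 85 the balance is $1,576.25; 2.5% of the post-interest balance is now below $40.00, so the flat $40.00 minimum applies from here.
From month 85 a fixed $40.00 at rate r clears $1,576.25 in 59 more payments. Total: 84 + 59 = 143 months.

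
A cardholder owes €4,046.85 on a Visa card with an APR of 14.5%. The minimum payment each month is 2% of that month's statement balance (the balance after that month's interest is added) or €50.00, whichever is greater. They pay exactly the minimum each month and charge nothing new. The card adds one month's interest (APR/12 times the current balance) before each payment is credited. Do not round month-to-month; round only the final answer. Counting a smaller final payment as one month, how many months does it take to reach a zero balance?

136 months

Monthly rate r = 14.5%/12 = 1.20833% = 0.0120833.
While 2% of the post-interest balance exceeds €50.00, each month B ← (B·(1+r))·(1 − 0.02), i.e. B shrinks by the factor (1+r)·0.98 = 0.99184.
This holds for months 1–61. Entering month 62 the balance is €2,455.28; 2% of the post-interest balance is now below €50.00, so the flat €50.00 minimum applies from here.
From month 62 a fixed €50.00 at rate r clears €2,455.28 in 75 more payments. Total: 61 + 75 = 136 months.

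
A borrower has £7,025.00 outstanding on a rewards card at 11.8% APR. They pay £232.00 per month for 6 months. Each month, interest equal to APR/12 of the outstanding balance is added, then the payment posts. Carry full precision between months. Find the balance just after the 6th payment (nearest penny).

£6,023.13

Monthly rate r = 11.8%/12 = 0.983333% = 0.00983333.
Each month: B ← B·(1+r) − £232.00.
Month 1: interest £69.08; balance after payment £6,862.08.
Month 2: interest £67.48; balance after payment £6,697.56.
Month 3: interest £65.86; balance after payment £6,531.42.
Month 4: interest £64.23; balance after payment £6,363.64.
Month 5: interest £62.58; balance after payment £6,194.22.
Month 6: interest £60.91; balance after payment £6,023.13.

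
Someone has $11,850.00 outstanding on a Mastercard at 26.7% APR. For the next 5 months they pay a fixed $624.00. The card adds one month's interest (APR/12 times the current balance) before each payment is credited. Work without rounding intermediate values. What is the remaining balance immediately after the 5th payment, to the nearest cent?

$9,966.33

Monthly rate r = 26.7%/12 = 2.225% = 0.02225.
Each month: B ← B·(1+r) − $624.00.
Month 1: interest $263.66; balance after payment $11,489.66.
Month 2: interest $255.64; balance after payment $11,121.31.
Month 3: interest $247.45; balance after payment $10,744.76.
Month 4: interest $239.07; balance after payment $10,359.83.
Month 5: interest $230.51; balance after payment $9,966.33.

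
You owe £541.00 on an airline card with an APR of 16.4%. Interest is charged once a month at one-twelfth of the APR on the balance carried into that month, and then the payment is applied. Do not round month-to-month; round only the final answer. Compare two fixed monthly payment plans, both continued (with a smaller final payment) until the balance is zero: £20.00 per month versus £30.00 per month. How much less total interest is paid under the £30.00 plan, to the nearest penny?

Monthly rate r = 16.4%/12 = 1.36667% = 0.0136667.
At £20.00/mo: n = ⌈−ln(1 − rB₀/P)/ln(1+r)⌉ = 35 payments (last £0.02); total interest = total paid − £541.00 = £139.02.
At £30.00/mo: 21 payments (last £25.41); total interest £84.41.
Interest saved = £139.02 − £84.41 = £54.61.

£54.61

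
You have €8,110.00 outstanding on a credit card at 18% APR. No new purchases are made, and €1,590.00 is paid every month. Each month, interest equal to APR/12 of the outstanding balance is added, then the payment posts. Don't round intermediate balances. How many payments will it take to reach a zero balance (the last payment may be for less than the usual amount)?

6 payments

Monthly rate r = 18%/12 = 1.5% = 0.015.
Recurrence: B ← B·(1+r) − €1,590.00.
Month 1: interest €121.65; balance after payment €6,641.65.
Month 2: interest €99.62; balance after payment €5,151.27.
Month 3: interest €77.27; balance after payment €3,638.54.
Month 4: interest €54.58; balance after payment €2,103.12.
Month 5: interest €31.55; balance after payment €544.67.
Month 6: interest €8.17; balance after payment €0.00.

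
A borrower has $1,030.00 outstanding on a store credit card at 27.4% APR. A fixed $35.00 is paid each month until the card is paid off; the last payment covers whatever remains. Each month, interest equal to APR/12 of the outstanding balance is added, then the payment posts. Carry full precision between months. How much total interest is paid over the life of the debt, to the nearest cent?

$698.03

Monthly rate r = 27.4%/12 = 2.28333% = 0.0228333.
Payoff takes n = ⌈−ln(1 − rB₀/P)/ln(1+r)⌉ = ⌈49.370⌉ = 50 payments; the last is $13.03.
Total paid = 49·$35.00 + $13.03 = $1,728.03.
Total interest = total paid − principal = $1,728.03 − $1,030.00 = $698.03.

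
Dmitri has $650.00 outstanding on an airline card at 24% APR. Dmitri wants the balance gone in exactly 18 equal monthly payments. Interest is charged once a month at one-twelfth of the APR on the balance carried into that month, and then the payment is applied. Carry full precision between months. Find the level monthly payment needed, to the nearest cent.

Monthly rate r = 24%/12 = 2% = 0.02.
Level-payment amortization: P = B₀·r / (1 − (1+r)^(−n)) = 650.00·0.02 / (1 − 1.02^(−18)).
Denominator 1 − (1+r)^(−18) = 0.299840625.
P = 13 / 0.299840625 ≈ 43.36.

$43.36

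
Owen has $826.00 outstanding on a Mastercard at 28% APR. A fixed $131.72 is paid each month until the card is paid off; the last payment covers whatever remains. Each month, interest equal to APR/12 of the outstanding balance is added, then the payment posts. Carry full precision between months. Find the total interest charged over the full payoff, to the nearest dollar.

$78

Monthly rate r = 28%/12 = 2.33333% = 0.0233333.
Payoff takes n = ⌈−ln(1 − rB₀/P)/ln(1+r)⌉ = ⌈6.859⌉ = 7 payments; the last is $113.30.
Total paid = 6·$131.72 + $113.30 = $903.62.
Total interest = total paid − principal = $903.62 − $826.00 = $77.62.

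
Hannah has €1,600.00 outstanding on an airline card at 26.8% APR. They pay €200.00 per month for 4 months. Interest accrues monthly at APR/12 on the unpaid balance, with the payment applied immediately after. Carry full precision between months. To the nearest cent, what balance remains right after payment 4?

Monthly rate r = 26.8%/12 = 2.23333% = 0.0223333.
Each month: B ← B·(1+r) − €200.00.
Month 1: interest €35.73; balance after payment €1,435.73.
Month 2: interest €32.06; balance after payment €1,267.80.
Month 3: interest €28.31; balance after payment €1,096.11.
Month 4: interest €24.48; balance after payment €920.59.

€920.59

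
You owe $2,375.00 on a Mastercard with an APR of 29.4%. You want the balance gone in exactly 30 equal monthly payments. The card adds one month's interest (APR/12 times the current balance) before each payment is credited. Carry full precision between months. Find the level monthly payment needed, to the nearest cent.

Monthly rate r = 29.4%/12 = 2.45% = 0.0245.
Level-payment amortization: P = B₀·r / (1 − (1+r)^(−n)) = 2375.00·0.0245 / (1 − 1.0245^(−30)).
Denominator 1 − (1+r)^(−30) = 0.516227566.
P = 58.1875 / 0.516227566 ≈ 112.72.

$112.72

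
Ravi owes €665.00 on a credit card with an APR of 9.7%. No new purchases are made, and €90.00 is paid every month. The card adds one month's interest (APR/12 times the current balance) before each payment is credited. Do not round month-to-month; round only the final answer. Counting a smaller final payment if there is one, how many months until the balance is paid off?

Monthly rate r = 9.7%/12 = 0.808333% = 0.00808333.
Recurrence: B ← B·(1+r) − €90.00.
Month 1: interest €5.38; balance after payment €580.38.
Month 2: interest €4.69; balance after payment €495.07.
Closed form: n = −ln(1 − rB₀/P)/ln(1+r) = −ln(0.94027)/ln(1.00808) ≈ 7.649, so the balance reaches zero during payment 8.

8 payments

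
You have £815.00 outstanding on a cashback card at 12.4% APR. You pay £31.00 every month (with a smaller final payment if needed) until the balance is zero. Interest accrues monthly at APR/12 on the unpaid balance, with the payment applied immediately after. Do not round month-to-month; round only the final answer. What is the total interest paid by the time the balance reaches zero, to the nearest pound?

Monthly rate r = 12.4%/12 = 1.03333% = 0.0103333.
Payoff takes n = ⌈−ln(1 − rB₀/P)/ln(1+r)⌉ = ⌈30.835⌉ = 31 payments; the last is £25.92.
Total paid = 30·£31.00 + £25.92 = £955.92.
Total interest = total paid − principal = £955.92 − £815.00 = £140.92.

£141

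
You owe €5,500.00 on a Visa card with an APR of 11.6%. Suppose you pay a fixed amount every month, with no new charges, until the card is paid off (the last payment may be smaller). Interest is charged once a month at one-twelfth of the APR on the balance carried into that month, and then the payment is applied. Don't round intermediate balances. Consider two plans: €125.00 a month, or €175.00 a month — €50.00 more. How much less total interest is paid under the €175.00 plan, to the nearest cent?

€610.39

Monthly rate r = 11.6%/12 = 0.966667% = 0.00966667.
At €125.00/mo: n = ⌈−ln(1 − rB₀/P)/ln(1+r)⌉ = 58 payments (last €73.06); total interest = total paid − €5,500.00 = €1,698.06.
At €175.00/mo: 38 payments (last €112.67); total interest €1,087.67.
Interest saved = €1,698.06 − €1,087.67 = €610.39.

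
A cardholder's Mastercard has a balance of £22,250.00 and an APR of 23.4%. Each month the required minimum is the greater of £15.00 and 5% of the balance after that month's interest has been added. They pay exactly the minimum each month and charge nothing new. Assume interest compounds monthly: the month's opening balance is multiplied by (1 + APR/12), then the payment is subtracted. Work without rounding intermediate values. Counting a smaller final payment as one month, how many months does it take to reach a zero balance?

Monthly rate r = 23.4%/12 = 1.95% = 0.0195.
While 5% of the post-interest balance exceeds £15.00, each month B ← (B·(1+r))·(1 − 0.05), i.e. B shrinks by the factor (1+r)·0.95 = 0.96852.
This holds for months 1–136. Entering month 137 the balance is £287.34; 5% of the post-interest balance is now below £15.00, so the flat £15.00 minimum applies from here.
From month 137 a fixed £15.00 at rate r clears £287.34 in 25 more payments. Total: 136 + 25 = 161 months.

161 months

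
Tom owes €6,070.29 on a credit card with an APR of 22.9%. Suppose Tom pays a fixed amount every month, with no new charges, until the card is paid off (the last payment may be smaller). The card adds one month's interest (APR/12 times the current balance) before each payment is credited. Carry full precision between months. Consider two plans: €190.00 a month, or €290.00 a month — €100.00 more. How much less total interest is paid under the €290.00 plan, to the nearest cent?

€1,633.82

Monthly rate r = 22.9%/12 = 1.90833% = 0.0190833.
At €190.00/mo: n = ⌈−ln(1 − rB₀/P)/ln(1+r)⌉ = 50 payments (last €146.51); total interest = total paid − €6,070.29 = €3,386.22.
At €290.00/mo: 27 payments (last €282.69); total interest €1,752.40.
Interest saved = €3,386.22 − €1,752.40 = €1,633.82.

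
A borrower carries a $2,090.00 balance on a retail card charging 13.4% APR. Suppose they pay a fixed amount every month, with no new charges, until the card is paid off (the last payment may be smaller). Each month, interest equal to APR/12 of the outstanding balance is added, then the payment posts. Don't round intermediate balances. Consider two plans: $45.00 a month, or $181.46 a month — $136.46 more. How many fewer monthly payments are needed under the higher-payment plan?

Monthly rate r = 13.4%/12 = 1.11667% = 0.0111667.
At $45.00/mo: n = ⌈−ln(1 − rB₀/P)/ln(1+r)⌉ = 66 payments (last $37.75); total interest = total paid − $2,090.00 = $872.75.
At $181.46/mo: 13 payments (last $72.35); total interest $159.87.
Payments saved = 66 − 13 = 53.

53 fewer payments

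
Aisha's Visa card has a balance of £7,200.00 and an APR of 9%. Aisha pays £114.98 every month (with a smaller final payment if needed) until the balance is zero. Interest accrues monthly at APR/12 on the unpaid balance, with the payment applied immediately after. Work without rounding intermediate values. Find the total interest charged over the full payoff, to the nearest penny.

£2,559.36

Monthly rate r = 9%/12 = 0.75% = 0.0075.
Payoff takes n = ⌈−ln(1 − rB₀/P)/ln(1+r)⌉ = ⌈84.878⌉ = 85 payments; the last is £101.04.
Total paid = 84·£114.98 + £101.04 = £9,759.36.
Total interest = total paid − principal = £9,759.36 − £7,200.00 = £2,559.36.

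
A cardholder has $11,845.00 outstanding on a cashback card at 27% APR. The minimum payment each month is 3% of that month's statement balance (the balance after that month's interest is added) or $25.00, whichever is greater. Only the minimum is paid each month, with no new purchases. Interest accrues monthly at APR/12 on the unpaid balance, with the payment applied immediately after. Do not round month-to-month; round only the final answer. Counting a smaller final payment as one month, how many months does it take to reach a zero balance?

386 months

Monthly rate r = 27%/12 = 2.25% = 0.0225.
While 3% of the post-interest balance exceeds $25.00, each month B ← (B·(1+r))·(1 − 0.03), i.e. B shrinks by the factor (1+r)·0.97 = 0.99182.
This holds for months 1–327. Entering month 328 the balance is $808.72; 3% of the post-interest balance is now below $25.00, so the flat $25.00 minimum applies from here.
From month 328 a fixed $25.00 at rate r clears $808.72 in 59 more payments. Total: 327 + 59 = 386 months.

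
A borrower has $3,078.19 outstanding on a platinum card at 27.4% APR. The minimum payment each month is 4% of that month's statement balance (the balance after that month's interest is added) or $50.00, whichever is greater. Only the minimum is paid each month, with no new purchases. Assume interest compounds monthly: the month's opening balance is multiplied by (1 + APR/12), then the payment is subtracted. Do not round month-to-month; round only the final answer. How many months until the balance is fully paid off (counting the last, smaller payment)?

Monthly rate r = 27.4%/12 = 2.28333% = 0.0228333.
While 4% of the post-interest balance exceeds $50.00, each month B ← (B·(1+r))·(1 − 0.04), i.e. B shrinks by the factor (1+r)·0.96 = 0.98192.
This holds for months 1–51. Entering month 52 the balance is $1,213.88; 4% of the post-interest balance is now below $50.00, so the flat $50.00 minimum applies from here.
From month 52 a fixed $50.00 at rate r clears $1,213.88 in 36 more payments. Total: 51 + 36 = 87 months.

87 months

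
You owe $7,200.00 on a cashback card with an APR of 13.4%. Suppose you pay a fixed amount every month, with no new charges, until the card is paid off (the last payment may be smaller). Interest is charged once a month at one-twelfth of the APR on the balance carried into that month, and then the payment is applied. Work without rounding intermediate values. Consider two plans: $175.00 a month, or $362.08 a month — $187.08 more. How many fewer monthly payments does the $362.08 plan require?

Monthly rate r = 13.4%/12 = 1.11667% = 0.0111667.
At $175.00/mo: n = ⌈−ln(1 − rB₀/P)/ln(1+r)⌉ = 56 payments (last $69.03); total interest = total paid − $7,200.00 = $2,494.03.
At $362.08/mo: 23 payments (last $221.82); total interest $987.58.
Payments saved = 56 − 23 = 33.

33 fewer payments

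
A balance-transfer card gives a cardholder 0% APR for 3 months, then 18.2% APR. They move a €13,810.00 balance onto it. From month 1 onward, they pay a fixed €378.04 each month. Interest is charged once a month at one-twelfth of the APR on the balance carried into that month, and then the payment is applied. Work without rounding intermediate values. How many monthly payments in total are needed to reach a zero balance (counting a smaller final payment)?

51 months

Promo months 1–3 at r₀ = 0%/12 = 0; months 4+ at r₁ = 18.2%/12 = 0.0151667.
After month 3 (no interest yet): B = €13,810.00 − 3·€378.04 = €12,675.88.
Then at r₁ with €378.04/mo: n₂ = −ln(1 − r₁·B/P)/ln(1+r₁) ≈ 47.19 → 48 more payments.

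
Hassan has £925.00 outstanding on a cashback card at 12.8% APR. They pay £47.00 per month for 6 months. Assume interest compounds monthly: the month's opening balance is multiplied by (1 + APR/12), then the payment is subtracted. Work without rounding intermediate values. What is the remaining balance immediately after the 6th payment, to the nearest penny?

£696.17

Monthly rate r = 12.8%/12 = 1.06667% = 0.0106667.
Each month: B ← B·(1+r) − £47.00.
Month 1: interest £9.87; balance after payment £887.87.
Month 2: interest £9.47; balance after payment £850.34.
Month 3: interest £9.07; balance after payment £812.41.
Month 4: interest £8.67; balance after payment £774.07.
Month 5: interest £8.26; balance after payment £735.33.
Month 6: interest £7.84; balance after payment £696.17.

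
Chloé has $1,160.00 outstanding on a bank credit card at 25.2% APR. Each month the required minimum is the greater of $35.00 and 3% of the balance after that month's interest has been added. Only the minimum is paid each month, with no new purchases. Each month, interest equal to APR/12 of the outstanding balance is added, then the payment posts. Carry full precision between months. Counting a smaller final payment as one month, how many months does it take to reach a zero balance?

Monthly rate r = 25.2%/12 = 2.1% = 0.021.
While 3% of the post-interest balance exceeds $35.00, each month B ← (B·(1+r))·(1 − 0.03), i.e. B shrinks by the factor (1+r)·0.97 = 0.99037.
This holds for months 1–2. Entering month 3 the balance is $1,137.77; 3% of the post-interest balance is now below $35.00, so the flat $35.00 minimum applies from here.
From month 3 a fixed $35.00 at rate r clears $1,137.77 in 56 more payments. Total: 2 + 56 = 58 months.

58 months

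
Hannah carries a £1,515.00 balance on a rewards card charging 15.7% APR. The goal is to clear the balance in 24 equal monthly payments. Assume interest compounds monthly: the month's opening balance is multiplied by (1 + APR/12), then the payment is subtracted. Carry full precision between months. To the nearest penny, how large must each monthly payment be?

Monthly rate r = 15.7%/12 = 1.30833% = 0.0130833.
Level-payment amortization: P = B₀·r / (1 − (1+r)^(−n)) = 1515.00·0.0130833 / (1 − 1.01308^(−24)).
Denominator 1 − (1+r)^(−24) = 0.26799187.
P = 19.8212 / 0.26799187 ≈ 73.96.

£73.96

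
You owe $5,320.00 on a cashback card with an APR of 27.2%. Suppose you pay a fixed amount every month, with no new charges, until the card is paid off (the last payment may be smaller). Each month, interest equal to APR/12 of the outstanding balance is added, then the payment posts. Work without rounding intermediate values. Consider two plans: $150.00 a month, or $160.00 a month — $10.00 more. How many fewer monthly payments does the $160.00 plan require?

10 fewer payments

Monthly rate r = 27.2%/12 = 2.26667% = 0.0226667.
At $150.00/mo: n = ⌈−ln(1 − rB₀/P)/ln(1+r)⌉ = 73 payments (last $103.48); total interest = total paid − $5,320.00 = $5,583.48.
At $160.00/mo: 63 payments (last $82.02); total interest $4,682.02.
Payments saved = 73 − 63 = 10.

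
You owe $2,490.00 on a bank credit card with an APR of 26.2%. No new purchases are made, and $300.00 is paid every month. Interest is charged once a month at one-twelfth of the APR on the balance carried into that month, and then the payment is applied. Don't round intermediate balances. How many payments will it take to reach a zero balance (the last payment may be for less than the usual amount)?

10 payments

Monthly rate r = 26.2%/12 = 2.18333% = 0.0218333.
Recurrence: B ← B·(1+r) − $300.00.
Month 1: interest $54.37; balance after payment $2,244.36.
Month 2: interest $49.00; balance after payment $1,993.37.
Closed form: n = −ln(1 − rB₀/P)/ln(1+r) = −ln(0.81878)/ln(1.02183) ≈ 9.257, so the balance reaches zero during payment 10.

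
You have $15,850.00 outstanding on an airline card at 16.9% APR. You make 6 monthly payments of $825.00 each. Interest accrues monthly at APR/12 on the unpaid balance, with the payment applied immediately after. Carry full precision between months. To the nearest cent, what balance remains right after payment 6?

Monthly rate r = 16.9%/12 = 1.40833% = 0.0140833.
Each month: B ← B·(1+r) − $825.00.
Month 1: interest $223.22; balance after payment $15,248.22.
Month 2: interest $214.75; balance after payment $14,637.97.
Month 3: interest $206.15; balance after payment $14,019.12.
Month 4: interest $197.44; balance after payment $13,391.55.
Month 5: interest $188.60; balance after payment $12,755.15.
Month 6: interest $179.64; balance after payment $12,109.79.

$12,109.79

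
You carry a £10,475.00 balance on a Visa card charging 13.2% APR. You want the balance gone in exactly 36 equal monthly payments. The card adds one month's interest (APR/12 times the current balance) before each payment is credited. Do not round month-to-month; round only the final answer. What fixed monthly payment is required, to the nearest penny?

Monthly rate r = 13.2%/12 = 1.1% = 0.011.
Level-payment amortization: P = B₀·r / (1 − (1+r)^(−n)) = 10475.00·0.011 / (1 − 1.011^(−36)).
Denominator 1 − (1+r)^(−36) = 0.325536583.
P = 115.225 / 0.325536583 ≈ 353.95.

£353.95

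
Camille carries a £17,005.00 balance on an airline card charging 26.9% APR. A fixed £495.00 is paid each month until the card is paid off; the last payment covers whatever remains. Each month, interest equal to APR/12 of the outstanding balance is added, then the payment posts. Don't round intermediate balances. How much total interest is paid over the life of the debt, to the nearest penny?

£15,820.56

Monthly rate r = 26.9%/12 = 2.24167% = 0.0224167.
Payoff takes n = ⌈−ln(1 − rB₀/P)/ln(1+r)⌉ = ⌈66.312⌉ = 67 payments; the last is £155.56.
Total paid = 66·£495.00 + £155.56 = £32,825.56.
Total interest = total paid − principal = £32,825.56 − £17,005.00 = £15,820.56.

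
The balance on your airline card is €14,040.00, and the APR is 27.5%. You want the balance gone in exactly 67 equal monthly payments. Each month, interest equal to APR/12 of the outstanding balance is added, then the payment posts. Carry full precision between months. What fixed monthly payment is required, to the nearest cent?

Monthly rate r = 27.5%/12 = 2.29167% = 0.0229167.
Level-payment amortization: P = B₀·r / (1 − (1+r)^(−n)) = 14040.00·0.0229167 / (1 − 1.02292^(−67)).
Denominator 1 − (1+r)^(−67) = 0.780869448.
P = 321.75 / 0.780869448 ≈ 412.04.

€412.04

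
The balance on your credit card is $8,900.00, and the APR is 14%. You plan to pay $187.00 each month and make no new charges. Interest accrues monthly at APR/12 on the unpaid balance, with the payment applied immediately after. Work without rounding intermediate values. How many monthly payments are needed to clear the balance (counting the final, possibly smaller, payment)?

Monthly rate r = 14%/12 = 1.16667% = 0.0116667.
Recurrence: B ← B·(1+r) − $187.00.
Month 1: interest $103.83; balance after payment $8,816.83.
Month 2: interest $102.86; balance after payment $8,732.70.
Closed form: n = −ln(1 − rB₀/P)/ln(1+r) = −ln(0.44474)/ln(1.01167) ≈ 69.855, so the balance reaches zero during payment 70.

70 payments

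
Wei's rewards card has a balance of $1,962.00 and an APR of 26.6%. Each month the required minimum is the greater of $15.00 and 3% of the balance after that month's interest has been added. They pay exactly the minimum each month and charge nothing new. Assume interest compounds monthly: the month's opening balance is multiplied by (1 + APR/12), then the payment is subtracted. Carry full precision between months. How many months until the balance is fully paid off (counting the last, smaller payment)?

222 months

Monthly rate r = 26.6%/12 = 2.21667% = 0.0221667.
While 3% of the post-interest balance exceeds $15.00, each month B ← (B·(1+r))·(1 − 0.03), i.e. B shrinks by the factor (1+r)·0.97 = 0.9915.
This holds for months 1–163. Entering month 164 the balance is $488.13; 3% of the post-interest balance is now below $15.00, so the flat $15.00 minimum applies from here.
From month 164 a fixed $15.00 at rate r clears $488.13 in 59 more payments. Total: 163 + 59 = 222 months.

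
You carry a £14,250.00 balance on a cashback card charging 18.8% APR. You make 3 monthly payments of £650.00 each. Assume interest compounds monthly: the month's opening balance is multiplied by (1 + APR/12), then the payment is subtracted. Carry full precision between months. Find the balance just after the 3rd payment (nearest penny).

Monthly rate r = 18.8%/12 = 1.56667% = 0.0156667.
Each month: B ← B·(1+r) − £650.00.
Month 1: interest £223.25; balance after payment £13,823.25.
Month 2: interest £216.56; balance after payment £13,389.81.
Month 3: interest £209.77; balance after payment £12,949.59.

£12,949.59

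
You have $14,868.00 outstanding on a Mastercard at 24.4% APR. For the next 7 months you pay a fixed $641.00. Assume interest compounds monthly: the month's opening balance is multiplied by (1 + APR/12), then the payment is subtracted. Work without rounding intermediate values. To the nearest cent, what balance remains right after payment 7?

Monthly rate r = 24.4%/12 = 2.03333% = 0.0203333.
Each month: B ← B·(1+r) − $641.00.
Month 1: interest $302.32; balance after payment $14,529.32.
Month 2: interest $295.43; balance after payment $14,183.75.
Month 3: interest $288.40; balance after payment $13,831.15.
Month 4: interest $281.23; balance after payment $13,471.38.
Month 5: interest $273.92; balance after payment $13,104.30.
Month 6: interest $266.45; balance after payment $12,729.75.
Month 7: interest $258.84; balance after payment $12,347.59.

$12,347.59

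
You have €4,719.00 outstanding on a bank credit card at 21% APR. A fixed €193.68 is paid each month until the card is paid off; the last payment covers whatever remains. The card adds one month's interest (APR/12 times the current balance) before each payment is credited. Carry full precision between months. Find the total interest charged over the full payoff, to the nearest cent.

€1,486.00

Monthly rate r = 21%/12 = 1.75% = 0.0175.
Payoff takes n = ⌈−ln(1 − rB₀/P)/ln(1+r)⌉ = ⌈32.037⌉ = 33 payments; the last is €7.24.
Total paid = 32·€193.68 + €7.24 = €6,205.00.
Total interest = total paid − principal = €6,205.00 − €4,719.00 = €1,486.00.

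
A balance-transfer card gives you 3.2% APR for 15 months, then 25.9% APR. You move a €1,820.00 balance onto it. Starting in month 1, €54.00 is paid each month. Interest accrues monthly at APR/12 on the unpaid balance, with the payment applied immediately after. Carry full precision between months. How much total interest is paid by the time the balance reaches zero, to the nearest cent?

Promo months 1–15 at r₀ = 3.2%/12 = 0.00266667; months 16+ at r₁ = 25.9%/12 = 0.0215833.
After month 15: iterate B ← B·(1+r₀) − €54.00 for 15 months → €1,068.88.
Then at r₁ with €54.00/mo: n₂ = −ln(1 − r₁·B/P)/ln(1+r₁) ≈ 26.10 → 27 more payments.
Total paid = 41·€54.00 + €5.26 = €2,219.26; interest = €2,219.26 − €1,820.00 = €399.26.

€399.26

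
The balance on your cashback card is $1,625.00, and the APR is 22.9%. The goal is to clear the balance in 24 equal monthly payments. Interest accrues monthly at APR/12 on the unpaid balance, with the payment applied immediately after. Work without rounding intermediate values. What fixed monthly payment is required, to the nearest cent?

$85.03

Monthly rate r = 22.9%/12 = 1.90833% = 0.0190833.
Level-payment amortization: P = B₀·r / (1 − (1+r)^(−n)) = 1625.00·0.0190833 / (1 − 1.01908^(−24)).
Denominator 1 − (1+r)^(−24) = 0.364717013.
P = 31.0104 / 0.364717013 ≈ 85.03.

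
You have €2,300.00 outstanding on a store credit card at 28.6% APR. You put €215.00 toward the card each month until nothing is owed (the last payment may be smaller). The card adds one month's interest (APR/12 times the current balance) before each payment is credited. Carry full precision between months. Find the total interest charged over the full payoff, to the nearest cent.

€387.19

Monthly rate r = 28.6%/12 = 2.38333% = 0.0238333.
Payoff takes n = ⌈−ln(1 − rB₀/P)/ln(1+r)⌉ = ⌈12.496⌉ = 13 payments; the last is €107.19.
Total paid = 12·€215.00 + €107.19 = €2,687.19.
Total interest = total paid − principal = €2,687.19 − €2,300.00 = €387.19.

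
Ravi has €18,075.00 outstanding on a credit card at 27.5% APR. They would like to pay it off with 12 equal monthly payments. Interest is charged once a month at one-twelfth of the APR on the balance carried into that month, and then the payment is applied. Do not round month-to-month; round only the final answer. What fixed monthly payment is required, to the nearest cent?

Monthly rate r = 27.5%/12 = 2.29167% = 0.0229167.
Level-payment amortization: P = B₀·r / (1 − (1+r)^(−n)) = 18075.00·0.0229167 / (1 − 1.02292^(−12)).
Denominator 1 − (1+r)^(−12) = 0.23806672.
P = 414.219 / 0.23806672 ≈ 1739.93.

€1,739.93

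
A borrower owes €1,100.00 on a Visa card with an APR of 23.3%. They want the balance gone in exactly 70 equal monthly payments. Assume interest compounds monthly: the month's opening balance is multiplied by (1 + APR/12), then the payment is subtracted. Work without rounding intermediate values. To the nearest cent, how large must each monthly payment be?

€28.87

Monthly rate r = 23.3%/12 = 1.94167% = 0.0194167.
Level-payment amortization: P = B₀·r / (1 − (1+r)^(−n)) = 1100.00·0.0194167 / (1 − 1.01942^(−70)).
Denominator 1 − (1+r)^(−70) = 0.739757081.
P = 21.3583 / 0.739757081 ≈ 28.87.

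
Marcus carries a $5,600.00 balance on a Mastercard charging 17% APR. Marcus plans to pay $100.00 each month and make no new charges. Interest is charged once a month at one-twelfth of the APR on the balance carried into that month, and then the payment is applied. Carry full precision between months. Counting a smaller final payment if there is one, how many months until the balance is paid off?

113 months

Monthly rate r = 17%/12 = 1.41667% = 0.0141667.
Recurrence: B ← B·(1+r) − $100.00.
Month 1: interest $79.33; balance after payment $5,579.33.
Month 2: interest $79.04; balance after payment $5,558.37.
Closed form: n = −ln(1 − rB₀/P)/ln(1+r) = −ln(0.20667)/ln(1.01417) ≈ 112.079, so the balance reaches zero during payment 113.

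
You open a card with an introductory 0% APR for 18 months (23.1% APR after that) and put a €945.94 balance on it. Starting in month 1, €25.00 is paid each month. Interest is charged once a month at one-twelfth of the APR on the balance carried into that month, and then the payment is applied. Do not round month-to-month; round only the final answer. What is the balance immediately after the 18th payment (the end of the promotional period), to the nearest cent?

Promo months 1–18 at r₀ = 0%/12 = 0; months 19+ at r₁ = 23.1%/12 = 0.01925.
After month 18 (no interest yet): B = €945.94 − 18·€25.00 = €495.94.

€495.94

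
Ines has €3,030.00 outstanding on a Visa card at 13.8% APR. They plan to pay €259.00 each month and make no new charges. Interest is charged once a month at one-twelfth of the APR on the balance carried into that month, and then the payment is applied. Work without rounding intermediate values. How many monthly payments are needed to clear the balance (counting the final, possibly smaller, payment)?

13 months

Monthly rate r = 13.8%/12 = 1.15% = 0.0115.
Recurrence: B ← B·(1+r) − €259.00.
Month 1: interest €34.84; balance after payment €2,805.84.
Month 2: interest €32.27; balance after payment €2,579.11.
Closed form: n = −ln(1 − rB₀/P)/ln(1+r) = −ln(0.86546)/ln(1.0115) ≈ 12.636, so the balance reaches zero during payment 13.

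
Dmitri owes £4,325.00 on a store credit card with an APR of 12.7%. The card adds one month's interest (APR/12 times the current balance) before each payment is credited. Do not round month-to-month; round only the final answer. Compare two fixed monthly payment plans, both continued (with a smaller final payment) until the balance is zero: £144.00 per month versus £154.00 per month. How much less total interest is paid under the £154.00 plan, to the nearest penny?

£72.68

Monthly rate r = 12.7%/12 = 1.05833% = 0.0105833.
At £144.00/mo: n = ⌈−ln(1 − rB₀/P)/ln(1+r)⌉ = 37 payments (last £48.50); total interest = total paid − £4,325.00 = £907.50.
At £154.00/mo: 34 payments (last £77.82); total interest £834.82.
Interest saved = £907.50 − £834.82 = £72.68.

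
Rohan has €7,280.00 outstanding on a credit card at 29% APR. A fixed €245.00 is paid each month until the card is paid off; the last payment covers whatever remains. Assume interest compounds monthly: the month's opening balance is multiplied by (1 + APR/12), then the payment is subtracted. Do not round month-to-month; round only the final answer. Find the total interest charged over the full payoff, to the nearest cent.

€5,711.07

Monthly rate r = 29%/12 = 2.41667% = 0.0241667.
Payoff takes n = ⌈−ln(1 − rB₀/P)/ln(1+r)⌉ = ⌈53.024⌉ = 54 payments; the last is €6.07.
Total paid = 53·€245.00 + €6.07 = €12,991.07.
Total interest = total paid − principal = €12,991.07 − €7,280.00 = €5,711.07.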